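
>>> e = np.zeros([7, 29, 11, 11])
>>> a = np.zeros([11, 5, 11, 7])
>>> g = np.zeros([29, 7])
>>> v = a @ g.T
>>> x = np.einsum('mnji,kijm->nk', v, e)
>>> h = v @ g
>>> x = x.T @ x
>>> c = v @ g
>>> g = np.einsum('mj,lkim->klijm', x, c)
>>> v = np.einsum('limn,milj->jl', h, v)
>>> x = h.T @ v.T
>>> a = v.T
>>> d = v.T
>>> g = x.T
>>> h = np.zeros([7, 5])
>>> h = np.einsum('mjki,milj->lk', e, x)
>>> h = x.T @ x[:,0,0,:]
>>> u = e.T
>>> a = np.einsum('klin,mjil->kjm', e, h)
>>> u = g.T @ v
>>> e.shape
(7, 29, 11, 11)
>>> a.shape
(7, 5, 29)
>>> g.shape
(29, 5, 11, 7)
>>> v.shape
(29, 11)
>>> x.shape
(7, 11, 5, 29)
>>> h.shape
(29, 5, 11, 29)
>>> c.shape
(11, 5, 11, 7)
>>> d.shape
(11, 29)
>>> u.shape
(7, 11, 5, 11)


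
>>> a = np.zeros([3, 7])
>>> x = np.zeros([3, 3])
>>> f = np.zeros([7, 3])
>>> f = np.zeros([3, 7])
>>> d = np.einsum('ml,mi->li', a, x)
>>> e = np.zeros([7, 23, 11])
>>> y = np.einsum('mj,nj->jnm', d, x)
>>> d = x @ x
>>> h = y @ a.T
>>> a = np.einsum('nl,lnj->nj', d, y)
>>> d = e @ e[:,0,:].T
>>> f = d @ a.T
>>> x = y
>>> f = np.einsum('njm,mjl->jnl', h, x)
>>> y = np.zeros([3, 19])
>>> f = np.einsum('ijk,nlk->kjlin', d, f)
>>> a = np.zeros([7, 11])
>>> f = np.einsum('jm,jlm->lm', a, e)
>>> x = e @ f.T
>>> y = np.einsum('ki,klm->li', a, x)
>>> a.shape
(7, 11)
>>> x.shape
(7, 23, 23)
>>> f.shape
(23, 11)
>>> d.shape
(7, 23, 7)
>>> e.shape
(7, 23, 11)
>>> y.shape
(23, 11)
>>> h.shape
(3, 3, 3)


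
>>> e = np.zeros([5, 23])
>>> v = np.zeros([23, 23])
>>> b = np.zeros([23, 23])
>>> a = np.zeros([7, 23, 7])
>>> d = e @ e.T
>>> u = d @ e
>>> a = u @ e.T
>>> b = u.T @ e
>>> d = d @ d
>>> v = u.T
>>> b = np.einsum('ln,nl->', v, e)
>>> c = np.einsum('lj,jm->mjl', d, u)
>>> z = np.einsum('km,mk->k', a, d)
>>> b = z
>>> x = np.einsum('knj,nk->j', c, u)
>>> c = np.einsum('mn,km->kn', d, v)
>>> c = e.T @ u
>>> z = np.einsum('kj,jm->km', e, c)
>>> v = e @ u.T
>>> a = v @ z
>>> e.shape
(5, 23)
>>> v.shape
(5, 5)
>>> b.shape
(5,)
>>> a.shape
(5, 23)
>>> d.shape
(5, 5)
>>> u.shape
(5, 23)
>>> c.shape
(23, 23)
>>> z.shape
(5, 23)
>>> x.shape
(5,)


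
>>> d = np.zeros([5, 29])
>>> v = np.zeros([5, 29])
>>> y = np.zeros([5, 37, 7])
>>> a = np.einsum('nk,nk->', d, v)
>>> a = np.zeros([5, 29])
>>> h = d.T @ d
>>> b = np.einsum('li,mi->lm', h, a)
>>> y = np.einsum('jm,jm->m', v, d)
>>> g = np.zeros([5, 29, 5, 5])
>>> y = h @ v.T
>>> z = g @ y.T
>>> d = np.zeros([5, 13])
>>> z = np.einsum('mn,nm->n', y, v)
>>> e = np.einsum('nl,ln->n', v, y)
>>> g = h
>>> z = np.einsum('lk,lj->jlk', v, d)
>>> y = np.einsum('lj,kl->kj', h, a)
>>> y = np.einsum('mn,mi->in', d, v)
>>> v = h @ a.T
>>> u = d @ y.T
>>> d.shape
(5, 13)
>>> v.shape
(29, 5)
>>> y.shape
(29, 13)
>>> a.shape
(5, 29)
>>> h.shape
(29, 29)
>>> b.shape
(29, 5)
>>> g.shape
(29, 29)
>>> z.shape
(13, 5, 29)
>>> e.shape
(5,)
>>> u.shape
(5, 29)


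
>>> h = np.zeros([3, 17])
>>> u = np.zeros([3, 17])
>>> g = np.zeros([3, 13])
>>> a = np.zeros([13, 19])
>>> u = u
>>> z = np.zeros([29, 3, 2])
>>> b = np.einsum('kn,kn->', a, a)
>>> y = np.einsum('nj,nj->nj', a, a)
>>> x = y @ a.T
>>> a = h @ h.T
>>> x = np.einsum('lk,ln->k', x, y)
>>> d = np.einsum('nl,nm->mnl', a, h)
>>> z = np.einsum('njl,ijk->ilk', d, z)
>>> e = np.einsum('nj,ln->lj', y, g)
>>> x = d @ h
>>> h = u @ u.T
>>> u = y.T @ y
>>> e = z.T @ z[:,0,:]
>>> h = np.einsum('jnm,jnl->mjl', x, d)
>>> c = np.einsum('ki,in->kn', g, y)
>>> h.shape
(17, 17, 3)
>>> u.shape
(19, 19)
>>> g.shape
(3, 13)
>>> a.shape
(3, 3)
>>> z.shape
(29, 3, 2)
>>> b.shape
()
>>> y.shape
(13, 19)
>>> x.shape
(17, 3, 17)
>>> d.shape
(17, 3, 3)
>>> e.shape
(2, 3, 2)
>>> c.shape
(3, 19)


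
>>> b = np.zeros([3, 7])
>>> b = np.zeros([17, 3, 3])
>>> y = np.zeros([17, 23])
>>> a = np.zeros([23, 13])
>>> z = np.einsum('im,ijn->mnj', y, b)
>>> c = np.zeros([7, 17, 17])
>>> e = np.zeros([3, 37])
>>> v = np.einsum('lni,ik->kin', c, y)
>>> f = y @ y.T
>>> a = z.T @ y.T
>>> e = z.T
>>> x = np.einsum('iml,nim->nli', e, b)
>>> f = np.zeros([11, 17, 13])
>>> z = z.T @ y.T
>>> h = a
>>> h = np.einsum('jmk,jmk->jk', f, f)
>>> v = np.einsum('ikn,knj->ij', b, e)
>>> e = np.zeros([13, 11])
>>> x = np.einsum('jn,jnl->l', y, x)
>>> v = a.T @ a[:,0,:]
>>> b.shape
(17, 3, 3)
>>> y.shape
(17, 23)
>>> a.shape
(3, 3, 17)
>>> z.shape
(3, 3, 17)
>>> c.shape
(7, 17, 17)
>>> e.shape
(13, 11)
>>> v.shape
(17, 3, 17)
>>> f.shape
(11, 17, 13)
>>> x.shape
(3,)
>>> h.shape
(11, 13)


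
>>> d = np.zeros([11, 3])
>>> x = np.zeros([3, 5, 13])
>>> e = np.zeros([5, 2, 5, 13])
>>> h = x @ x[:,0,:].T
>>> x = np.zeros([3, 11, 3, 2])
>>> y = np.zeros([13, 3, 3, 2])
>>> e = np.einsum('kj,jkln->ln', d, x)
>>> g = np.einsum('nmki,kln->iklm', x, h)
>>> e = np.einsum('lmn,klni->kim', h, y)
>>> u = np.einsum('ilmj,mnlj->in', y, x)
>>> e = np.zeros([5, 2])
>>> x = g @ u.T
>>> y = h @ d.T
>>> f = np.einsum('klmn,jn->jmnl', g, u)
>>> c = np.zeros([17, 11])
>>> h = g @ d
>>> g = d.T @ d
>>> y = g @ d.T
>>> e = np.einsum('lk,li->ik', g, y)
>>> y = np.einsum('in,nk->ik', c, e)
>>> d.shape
(11, 3)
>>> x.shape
(2, 3, 5, 13)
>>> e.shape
(11, 3)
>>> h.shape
(2, 3, 5, 3)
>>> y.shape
(17, 3)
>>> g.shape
(3, 3)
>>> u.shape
(13, 11)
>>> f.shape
(13, 5, 11, 3)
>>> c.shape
(17, 11)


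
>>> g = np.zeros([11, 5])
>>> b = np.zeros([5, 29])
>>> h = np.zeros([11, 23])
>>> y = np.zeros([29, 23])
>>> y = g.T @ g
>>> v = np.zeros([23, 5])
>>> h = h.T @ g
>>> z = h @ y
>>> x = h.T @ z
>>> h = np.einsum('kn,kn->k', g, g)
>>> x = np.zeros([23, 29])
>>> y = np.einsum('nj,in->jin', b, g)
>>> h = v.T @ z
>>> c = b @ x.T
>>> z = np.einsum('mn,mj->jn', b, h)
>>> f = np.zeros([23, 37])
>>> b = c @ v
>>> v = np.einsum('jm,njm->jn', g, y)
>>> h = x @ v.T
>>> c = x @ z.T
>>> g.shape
(11, 5)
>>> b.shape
(5, 5)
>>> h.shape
(23, 11)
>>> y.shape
(29, 11, 5)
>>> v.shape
(11, 29)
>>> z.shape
(5, 29)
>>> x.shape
(23, 29)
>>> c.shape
(23, 5)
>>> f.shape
(23, 37)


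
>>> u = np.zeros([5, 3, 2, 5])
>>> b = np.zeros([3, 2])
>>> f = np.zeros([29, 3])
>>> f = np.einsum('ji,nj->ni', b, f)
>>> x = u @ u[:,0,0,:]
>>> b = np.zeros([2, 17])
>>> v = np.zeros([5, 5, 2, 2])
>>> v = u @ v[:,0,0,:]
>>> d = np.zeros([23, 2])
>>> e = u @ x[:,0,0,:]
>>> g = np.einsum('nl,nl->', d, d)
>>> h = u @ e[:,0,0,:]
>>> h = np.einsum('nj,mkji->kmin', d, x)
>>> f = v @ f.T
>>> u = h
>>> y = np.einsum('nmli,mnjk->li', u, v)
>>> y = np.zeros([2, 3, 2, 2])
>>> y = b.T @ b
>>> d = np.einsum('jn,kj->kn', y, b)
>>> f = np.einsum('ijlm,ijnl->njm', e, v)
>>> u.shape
(3, 5, 5, 23)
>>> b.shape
(2, 17)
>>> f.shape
(2, 3, 5)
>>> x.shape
(5, 3, 2, 5)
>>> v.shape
(5, 3, 2, 2)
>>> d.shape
(2, 17)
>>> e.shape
(5, 3, 2, 5)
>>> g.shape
()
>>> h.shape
(3, 5, 5, 23)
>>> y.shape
(17, 17)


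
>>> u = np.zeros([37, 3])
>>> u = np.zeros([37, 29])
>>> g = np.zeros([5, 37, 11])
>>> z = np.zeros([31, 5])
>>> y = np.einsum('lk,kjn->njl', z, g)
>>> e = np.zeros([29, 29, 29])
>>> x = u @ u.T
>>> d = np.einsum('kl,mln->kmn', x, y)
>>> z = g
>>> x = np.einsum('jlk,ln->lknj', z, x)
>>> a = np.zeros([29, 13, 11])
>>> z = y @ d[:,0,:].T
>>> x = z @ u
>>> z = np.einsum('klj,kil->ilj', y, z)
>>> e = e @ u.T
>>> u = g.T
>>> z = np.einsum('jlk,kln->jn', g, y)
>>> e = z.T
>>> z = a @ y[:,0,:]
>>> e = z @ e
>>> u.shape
(11, 37, 5)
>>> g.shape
(5, 37, 11)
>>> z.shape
(29, 13, 31)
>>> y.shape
(11, 37, 31)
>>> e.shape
(29, 13, 5)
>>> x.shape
(11, 37, 29)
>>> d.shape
(37, 11, 31)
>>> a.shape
(29, 13, 11)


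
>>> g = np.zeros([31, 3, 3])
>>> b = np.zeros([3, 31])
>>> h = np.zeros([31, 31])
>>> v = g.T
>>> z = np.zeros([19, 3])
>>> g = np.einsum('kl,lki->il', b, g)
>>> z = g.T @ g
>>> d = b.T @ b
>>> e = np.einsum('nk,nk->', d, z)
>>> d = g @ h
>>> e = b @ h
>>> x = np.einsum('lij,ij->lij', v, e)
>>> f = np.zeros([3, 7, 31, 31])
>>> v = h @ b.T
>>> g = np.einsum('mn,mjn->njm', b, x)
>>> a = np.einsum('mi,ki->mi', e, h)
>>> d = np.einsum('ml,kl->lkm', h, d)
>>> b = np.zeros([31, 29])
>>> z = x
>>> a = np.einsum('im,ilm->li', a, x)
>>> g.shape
(31, 3, 3)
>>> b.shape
(31, 29)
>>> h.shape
(31, 31)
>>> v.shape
(31, 3)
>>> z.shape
(3, 3, 31)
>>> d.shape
(31, 3, 31)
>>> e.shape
(3, 31)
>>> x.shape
(3, 3, 31)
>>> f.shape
(3, 7, 31, 31)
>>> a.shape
(3, 3)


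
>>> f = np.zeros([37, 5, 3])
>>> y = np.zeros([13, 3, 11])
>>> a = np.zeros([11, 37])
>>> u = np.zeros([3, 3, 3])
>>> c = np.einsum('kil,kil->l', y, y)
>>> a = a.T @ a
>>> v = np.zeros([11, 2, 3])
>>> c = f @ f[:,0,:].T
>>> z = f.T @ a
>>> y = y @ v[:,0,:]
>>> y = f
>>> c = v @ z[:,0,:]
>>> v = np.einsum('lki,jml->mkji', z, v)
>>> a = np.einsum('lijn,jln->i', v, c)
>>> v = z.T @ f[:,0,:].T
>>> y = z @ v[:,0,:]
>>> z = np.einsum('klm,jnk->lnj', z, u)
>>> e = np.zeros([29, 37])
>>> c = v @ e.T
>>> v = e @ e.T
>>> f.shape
(37, 5, 3)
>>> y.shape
(3, 5, 37)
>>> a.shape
(5,)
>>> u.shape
(3, 3, 3)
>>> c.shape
(37, 5, 29)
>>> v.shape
(29, 29)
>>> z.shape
(5, 3, 3)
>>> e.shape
(29, 37)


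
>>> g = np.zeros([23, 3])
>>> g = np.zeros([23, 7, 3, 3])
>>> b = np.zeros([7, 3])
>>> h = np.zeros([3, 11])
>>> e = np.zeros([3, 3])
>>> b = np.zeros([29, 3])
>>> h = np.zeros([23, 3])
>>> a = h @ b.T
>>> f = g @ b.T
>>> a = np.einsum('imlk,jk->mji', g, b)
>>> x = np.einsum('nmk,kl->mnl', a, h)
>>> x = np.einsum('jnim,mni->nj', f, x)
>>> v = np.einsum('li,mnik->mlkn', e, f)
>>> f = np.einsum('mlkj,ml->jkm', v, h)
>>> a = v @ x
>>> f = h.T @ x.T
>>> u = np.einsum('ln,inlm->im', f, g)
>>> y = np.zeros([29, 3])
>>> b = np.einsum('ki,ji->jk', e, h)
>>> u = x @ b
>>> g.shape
(23, 7, 3, 3)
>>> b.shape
(23, 3)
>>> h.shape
(23, 3)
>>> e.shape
(3, 3)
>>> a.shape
(23, 3, 29, 23)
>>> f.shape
(3, 7)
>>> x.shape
(7, 23)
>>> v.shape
(23, 3, 29, 7)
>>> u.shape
(7, 3)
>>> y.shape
(29, 3)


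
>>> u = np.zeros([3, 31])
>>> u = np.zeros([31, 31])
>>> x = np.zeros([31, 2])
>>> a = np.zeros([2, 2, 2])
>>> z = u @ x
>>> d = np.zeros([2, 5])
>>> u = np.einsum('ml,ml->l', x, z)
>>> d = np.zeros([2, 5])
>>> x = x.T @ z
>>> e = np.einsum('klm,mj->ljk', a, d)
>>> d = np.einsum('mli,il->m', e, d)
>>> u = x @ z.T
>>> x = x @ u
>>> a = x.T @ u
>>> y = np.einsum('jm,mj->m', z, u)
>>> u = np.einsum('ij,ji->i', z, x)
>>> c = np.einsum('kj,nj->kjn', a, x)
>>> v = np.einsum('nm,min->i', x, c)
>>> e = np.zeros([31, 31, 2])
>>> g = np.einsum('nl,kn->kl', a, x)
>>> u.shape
(31,)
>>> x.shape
(2, 31)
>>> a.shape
(31, 31)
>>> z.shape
(31, 2)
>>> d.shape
(2,)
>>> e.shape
(31, 31, 2)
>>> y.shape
(2,)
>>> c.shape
(31, 31, 2)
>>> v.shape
(31,)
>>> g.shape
(2, 31)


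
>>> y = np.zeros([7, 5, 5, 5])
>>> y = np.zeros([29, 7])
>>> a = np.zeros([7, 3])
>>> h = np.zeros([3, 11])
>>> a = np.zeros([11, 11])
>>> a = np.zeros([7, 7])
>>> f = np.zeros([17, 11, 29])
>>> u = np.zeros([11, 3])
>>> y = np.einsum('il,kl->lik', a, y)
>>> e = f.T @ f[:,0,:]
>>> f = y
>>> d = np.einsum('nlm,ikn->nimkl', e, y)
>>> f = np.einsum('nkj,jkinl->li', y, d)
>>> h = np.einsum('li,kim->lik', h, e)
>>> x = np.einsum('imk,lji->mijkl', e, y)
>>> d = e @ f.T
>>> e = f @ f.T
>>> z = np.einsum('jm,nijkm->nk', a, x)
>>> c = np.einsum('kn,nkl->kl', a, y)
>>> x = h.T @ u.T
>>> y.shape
(7, 7, 29)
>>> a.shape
(7, 7)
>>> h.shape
(3, 11, 29)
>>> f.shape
(11, 29)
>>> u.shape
(11, 3)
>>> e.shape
(11, 11)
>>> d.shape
(29, 11, 11)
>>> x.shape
(29, 11, 11)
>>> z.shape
(11, 29)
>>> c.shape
(7, 29)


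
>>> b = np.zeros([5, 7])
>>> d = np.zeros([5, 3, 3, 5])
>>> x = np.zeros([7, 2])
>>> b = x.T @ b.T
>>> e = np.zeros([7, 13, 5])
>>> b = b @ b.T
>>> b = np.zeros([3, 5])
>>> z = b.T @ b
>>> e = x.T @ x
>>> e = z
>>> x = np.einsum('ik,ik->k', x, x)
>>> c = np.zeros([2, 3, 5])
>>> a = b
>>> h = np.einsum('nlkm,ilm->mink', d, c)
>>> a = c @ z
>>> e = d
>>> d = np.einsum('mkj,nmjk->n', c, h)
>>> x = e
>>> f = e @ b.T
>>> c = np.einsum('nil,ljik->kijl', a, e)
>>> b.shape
(3, 5)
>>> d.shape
(5,)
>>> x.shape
(5, 3, 3, 5)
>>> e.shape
(5, 3, 3, 5)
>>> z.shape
(5, 5)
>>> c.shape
(5, 3, 3, 5)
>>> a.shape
(2, 3, 5)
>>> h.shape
(5, 2, 5, 3)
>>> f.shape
(5, 3, 3, 3)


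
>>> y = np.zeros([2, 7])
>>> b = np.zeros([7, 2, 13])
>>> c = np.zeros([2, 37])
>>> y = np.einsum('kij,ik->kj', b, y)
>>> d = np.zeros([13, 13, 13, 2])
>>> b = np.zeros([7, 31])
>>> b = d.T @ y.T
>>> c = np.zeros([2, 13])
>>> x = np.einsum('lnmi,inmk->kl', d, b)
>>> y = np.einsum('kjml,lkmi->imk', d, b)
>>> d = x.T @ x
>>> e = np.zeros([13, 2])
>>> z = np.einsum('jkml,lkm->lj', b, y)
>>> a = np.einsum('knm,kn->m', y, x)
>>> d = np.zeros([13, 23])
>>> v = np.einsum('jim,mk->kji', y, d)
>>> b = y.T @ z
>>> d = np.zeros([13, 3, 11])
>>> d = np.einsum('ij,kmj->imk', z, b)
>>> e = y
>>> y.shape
(7, 13, 13)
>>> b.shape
(13, 13, 2)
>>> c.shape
(2, 13)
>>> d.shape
(7, 13, 13)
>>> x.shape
(7, 13)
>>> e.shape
(7, 13, 13)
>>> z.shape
(7, 2)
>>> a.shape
(13,)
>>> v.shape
(23, 7, 13)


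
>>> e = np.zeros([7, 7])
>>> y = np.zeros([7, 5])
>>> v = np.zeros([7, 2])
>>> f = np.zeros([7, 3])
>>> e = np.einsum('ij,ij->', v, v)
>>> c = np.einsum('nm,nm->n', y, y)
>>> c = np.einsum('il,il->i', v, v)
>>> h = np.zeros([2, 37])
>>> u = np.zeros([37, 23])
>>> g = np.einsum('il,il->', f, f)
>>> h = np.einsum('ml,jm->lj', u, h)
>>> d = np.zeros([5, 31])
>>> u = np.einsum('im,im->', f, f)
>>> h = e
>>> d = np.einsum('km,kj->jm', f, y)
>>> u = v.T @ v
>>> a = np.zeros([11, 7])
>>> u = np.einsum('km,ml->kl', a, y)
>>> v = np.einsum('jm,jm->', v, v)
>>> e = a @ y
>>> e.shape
(11, 5)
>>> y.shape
(7, 5)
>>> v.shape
()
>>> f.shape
(7, 3)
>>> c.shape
(7,)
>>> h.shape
()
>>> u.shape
(11, 5)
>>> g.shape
()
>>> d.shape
(5, 3)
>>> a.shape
(11, 7)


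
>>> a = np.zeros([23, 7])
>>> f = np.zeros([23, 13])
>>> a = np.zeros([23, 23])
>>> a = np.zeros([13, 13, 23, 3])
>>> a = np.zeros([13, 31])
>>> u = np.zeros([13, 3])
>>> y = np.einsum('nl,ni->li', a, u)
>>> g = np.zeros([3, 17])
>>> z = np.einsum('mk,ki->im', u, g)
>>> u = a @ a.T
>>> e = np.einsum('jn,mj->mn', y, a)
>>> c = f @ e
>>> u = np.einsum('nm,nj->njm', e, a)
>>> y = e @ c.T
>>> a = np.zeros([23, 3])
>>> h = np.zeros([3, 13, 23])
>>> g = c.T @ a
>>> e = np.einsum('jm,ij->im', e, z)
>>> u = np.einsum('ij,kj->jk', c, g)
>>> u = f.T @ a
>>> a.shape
(23, 3)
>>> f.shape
(23, 13)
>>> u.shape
(13, 3)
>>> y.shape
(13, 23)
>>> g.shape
(3, 3)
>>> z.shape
(17, 13)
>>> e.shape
(17, 3)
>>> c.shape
(23, 3)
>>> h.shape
(3, 13, 23)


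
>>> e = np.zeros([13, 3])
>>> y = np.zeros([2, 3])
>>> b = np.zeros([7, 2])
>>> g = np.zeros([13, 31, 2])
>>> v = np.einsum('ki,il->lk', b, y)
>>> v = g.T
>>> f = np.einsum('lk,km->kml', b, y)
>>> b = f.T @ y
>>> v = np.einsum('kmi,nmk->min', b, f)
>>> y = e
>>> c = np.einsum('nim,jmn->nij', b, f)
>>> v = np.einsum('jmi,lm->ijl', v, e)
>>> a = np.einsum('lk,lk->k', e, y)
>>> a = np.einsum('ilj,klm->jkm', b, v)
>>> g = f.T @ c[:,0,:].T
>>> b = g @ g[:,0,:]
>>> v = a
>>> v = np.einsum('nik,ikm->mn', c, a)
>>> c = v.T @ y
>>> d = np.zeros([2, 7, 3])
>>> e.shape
(13, 3)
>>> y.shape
(13, 3)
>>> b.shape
(7, 3, 7)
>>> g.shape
(7, 3, 7)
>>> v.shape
(13, 7)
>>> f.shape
(2, 3, 7)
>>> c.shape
(7, 3)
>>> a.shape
(3, 2, 13)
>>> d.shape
(2, 7, 3)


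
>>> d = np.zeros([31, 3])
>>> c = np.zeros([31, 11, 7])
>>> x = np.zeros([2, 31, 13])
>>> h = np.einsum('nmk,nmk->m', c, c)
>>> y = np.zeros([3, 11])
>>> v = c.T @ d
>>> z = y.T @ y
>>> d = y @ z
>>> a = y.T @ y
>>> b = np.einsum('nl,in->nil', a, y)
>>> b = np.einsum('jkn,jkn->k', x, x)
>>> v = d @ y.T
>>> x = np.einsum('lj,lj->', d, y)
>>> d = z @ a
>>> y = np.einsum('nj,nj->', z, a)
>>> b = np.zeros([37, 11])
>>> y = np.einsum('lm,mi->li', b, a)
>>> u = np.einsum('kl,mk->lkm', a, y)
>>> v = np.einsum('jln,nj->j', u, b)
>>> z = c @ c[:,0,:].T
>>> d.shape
(11, 11)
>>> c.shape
(31, 11, 7)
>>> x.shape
()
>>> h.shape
(11,)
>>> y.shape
(37, 11)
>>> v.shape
(11,)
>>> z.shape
(31, 11, 31)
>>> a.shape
(11, 11)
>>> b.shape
(37, 11)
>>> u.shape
(11, 11, 37)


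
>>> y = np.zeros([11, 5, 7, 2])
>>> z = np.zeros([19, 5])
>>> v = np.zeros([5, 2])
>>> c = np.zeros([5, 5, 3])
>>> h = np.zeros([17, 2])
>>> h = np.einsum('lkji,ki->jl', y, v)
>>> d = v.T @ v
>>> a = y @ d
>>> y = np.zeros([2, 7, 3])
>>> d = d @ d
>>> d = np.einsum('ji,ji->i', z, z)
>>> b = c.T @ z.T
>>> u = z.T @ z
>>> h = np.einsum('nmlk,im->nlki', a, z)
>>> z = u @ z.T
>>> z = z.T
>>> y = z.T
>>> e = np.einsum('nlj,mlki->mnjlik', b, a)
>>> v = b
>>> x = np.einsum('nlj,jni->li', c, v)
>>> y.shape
(5, 19)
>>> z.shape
(19, 5)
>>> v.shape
(3, 5, 19)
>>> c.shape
(5, 5, 3)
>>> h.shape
(11, 7, 2, 19)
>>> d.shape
(5,)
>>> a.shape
(11, 5, 7, 2)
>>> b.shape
(3, 5, 19)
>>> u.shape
(5, 5)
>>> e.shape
(11, 3, 19, 5, 2, 7)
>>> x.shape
(5, 19)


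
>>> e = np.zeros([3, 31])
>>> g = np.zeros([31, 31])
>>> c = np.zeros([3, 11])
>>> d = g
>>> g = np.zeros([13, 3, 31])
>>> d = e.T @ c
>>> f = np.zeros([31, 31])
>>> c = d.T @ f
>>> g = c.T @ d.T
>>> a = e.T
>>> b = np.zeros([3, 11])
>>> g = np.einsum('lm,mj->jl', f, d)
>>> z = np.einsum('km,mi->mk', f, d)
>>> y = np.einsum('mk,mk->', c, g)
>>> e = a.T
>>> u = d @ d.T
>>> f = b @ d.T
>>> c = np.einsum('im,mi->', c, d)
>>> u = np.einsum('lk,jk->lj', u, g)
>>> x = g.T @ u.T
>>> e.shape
(3, 31)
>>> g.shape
(11, 31)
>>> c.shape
()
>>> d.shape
(31, 11)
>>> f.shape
(3, 31)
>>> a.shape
(31, 3)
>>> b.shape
(3, 11)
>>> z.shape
(31, 31)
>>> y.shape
()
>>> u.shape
(31, 11)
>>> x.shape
(31, 31)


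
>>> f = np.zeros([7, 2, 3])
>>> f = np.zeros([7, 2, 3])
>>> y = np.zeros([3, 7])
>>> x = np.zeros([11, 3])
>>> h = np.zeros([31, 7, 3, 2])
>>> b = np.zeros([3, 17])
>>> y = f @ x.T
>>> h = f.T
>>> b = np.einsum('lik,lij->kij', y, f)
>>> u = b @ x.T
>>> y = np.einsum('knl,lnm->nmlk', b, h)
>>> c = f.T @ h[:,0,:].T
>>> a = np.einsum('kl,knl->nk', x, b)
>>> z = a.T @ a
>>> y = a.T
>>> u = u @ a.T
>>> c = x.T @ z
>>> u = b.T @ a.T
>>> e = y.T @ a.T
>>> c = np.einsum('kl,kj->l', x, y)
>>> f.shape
(7, 2, 3)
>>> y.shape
(11, 2)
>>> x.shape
(11, 3)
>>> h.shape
(3, 2, 7)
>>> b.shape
(11, 2, 3)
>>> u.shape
(3, 2, 2)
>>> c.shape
(3,)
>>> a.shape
(2, 11)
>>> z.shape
(11, 11)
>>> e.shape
(2, 2)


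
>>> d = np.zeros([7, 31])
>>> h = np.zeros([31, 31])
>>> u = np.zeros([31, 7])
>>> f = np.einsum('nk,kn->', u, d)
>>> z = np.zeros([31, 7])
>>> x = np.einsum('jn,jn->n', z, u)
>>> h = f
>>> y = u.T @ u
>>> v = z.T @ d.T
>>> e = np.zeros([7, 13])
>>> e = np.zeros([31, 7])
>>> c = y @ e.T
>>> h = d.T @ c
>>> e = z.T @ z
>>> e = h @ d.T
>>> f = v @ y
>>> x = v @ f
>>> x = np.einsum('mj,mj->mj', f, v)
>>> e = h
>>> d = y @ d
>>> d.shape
(7, 31)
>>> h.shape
(31, 31)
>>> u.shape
(31, 7)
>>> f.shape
(7, 7)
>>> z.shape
(31, 7)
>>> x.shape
(7, 7)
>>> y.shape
(7, 7)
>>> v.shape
(7, 7)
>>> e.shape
(31, 31)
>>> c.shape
(7, 31)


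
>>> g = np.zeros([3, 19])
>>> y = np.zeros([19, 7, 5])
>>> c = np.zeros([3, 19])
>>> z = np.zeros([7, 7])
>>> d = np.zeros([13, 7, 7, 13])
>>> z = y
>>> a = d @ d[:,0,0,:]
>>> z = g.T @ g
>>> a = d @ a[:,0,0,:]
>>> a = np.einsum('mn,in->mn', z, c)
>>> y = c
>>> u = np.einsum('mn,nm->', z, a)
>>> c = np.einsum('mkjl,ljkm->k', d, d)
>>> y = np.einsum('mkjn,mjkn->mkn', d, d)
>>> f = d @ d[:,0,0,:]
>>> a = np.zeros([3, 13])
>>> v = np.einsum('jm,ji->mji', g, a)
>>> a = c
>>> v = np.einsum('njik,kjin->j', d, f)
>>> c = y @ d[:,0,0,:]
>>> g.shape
(3, 19)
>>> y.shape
(13, 7, 13)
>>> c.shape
(13, 7, 13)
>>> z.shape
(19, 19)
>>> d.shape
(13, 7, 7, 13)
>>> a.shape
(7,)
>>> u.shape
()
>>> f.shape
(13, 7, 7, 13)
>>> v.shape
(7,)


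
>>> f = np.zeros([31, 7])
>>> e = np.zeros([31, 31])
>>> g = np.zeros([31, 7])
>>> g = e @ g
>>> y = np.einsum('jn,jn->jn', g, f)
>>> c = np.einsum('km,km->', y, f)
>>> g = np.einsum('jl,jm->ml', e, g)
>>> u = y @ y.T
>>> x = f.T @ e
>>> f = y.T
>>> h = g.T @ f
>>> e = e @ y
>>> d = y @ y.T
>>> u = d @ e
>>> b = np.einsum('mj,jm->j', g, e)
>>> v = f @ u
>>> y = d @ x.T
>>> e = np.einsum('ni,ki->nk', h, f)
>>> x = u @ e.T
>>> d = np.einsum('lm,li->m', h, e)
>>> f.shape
(7, 31)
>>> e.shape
(31, 7)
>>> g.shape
(7, 31)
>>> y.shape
(31, 7)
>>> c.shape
()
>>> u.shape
(31, 7)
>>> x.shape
(31, 31)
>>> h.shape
(31, 31)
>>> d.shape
(31,)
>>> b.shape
(31,)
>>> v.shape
(7, 7)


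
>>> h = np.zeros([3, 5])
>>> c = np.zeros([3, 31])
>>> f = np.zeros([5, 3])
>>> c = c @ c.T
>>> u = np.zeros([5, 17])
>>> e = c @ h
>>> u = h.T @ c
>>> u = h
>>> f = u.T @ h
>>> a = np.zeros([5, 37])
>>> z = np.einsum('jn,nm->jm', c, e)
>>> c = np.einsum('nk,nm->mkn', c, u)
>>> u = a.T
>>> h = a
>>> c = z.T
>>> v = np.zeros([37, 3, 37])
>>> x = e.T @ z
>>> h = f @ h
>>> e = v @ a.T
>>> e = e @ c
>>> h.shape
(5, 37)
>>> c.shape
(5, 3)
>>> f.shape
(5, 5)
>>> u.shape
(37, 5)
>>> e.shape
(37, 3, 3)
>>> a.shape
(5, 37)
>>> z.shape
(3, 5)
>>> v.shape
(37, 3, 37)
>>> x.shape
(5, 5)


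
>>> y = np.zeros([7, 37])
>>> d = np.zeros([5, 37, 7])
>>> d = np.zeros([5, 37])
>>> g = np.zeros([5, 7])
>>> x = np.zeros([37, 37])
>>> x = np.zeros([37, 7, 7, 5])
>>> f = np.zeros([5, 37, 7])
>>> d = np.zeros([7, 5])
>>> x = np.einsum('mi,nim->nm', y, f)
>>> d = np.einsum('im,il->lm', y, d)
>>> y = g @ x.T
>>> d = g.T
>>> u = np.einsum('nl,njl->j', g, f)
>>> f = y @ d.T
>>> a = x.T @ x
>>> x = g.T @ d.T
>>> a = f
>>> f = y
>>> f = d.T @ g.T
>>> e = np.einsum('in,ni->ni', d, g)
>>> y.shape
(5, 5)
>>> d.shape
(7, 5)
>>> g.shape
(5, 7)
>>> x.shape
(7, 7)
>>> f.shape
(5, 5)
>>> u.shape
(37,)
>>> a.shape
(5, 7)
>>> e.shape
(5, 7)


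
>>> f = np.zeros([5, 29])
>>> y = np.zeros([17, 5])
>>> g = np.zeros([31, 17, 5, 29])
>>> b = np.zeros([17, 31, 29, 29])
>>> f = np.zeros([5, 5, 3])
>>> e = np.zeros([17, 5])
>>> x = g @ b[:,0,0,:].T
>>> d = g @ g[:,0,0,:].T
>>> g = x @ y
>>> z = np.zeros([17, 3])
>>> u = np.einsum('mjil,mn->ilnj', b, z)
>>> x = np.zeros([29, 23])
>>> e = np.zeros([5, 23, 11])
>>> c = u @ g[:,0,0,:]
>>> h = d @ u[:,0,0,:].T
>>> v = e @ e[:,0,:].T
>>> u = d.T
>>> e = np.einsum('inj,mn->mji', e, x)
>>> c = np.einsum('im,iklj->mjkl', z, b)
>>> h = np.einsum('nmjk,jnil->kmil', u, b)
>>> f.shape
(5, 5, 3)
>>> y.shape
(17, 5)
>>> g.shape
(31, 17, 5, 5)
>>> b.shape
(17, 31, 29, 29)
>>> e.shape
(29, 11, 5)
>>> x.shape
(29, 23)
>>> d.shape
(31, 17, 5, 31)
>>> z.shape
(17, 3)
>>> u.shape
(31, 5, 17, 31)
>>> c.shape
(3, 29, 31, 29)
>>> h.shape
(31, 5, 29, 29)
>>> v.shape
(5, 23, 5)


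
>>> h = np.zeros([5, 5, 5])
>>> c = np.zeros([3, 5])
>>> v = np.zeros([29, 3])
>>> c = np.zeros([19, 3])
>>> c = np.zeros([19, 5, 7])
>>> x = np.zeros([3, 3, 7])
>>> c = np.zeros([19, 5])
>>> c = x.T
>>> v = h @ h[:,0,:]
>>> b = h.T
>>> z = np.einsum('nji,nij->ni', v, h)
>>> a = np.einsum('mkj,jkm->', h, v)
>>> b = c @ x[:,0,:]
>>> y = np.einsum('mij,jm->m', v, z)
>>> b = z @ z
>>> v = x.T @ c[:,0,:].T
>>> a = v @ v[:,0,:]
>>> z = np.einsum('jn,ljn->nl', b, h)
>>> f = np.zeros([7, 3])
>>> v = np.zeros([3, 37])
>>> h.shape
(5, 5, 5)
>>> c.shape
(7, 3, 3)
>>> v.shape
(3, 37)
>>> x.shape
(3, 3, 7)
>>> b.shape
(5, 5)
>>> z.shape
(5, 5)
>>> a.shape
(7, 3, 7)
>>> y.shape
(5,)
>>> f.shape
(7, 3)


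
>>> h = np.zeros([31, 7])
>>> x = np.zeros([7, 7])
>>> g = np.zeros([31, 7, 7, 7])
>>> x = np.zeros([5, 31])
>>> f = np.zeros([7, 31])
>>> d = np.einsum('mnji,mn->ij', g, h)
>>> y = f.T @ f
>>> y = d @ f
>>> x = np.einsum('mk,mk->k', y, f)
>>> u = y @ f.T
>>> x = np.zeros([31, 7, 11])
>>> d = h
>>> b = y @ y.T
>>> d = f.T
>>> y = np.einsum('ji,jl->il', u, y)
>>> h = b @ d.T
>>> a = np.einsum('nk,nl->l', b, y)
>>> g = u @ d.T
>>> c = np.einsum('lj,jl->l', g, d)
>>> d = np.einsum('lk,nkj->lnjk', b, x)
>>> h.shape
(7, 31)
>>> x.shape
(31, 7, 11)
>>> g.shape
(7, 31)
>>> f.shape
(7, 31)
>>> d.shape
(7, 31, 11, 7)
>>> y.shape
(7, 31)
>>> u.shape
(7, 7)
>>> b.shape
(7, 7)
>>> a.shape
(31,)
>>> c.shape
(7,)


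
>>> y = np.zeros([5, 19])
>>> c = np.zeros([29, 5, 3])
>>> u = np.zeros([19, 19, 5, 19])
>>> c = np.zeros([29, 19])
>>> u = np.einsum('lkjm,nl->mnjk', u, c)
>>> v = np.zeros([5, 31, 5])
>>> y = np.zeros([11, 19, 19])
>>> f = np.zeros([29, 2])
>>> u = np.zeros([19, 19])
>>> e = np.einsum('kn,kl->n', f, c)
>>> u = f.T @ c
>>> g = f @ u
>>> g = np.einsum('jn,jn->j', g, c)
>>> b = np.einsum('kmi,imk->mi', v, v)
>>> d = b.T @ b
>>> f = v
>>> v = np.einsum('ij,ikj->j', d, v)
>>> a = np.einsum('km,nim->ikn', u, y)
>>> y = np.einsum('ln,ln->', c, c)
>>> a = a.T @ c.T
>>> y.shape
()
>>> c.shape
(29, 19)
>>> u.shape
(2, 19)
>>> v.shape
(5,)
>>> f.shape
(5, 31, 5)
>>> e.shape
(2,)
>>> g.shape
(29,)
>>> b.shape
(31, 5)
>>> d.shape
(5, 5)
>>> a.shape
(11, 2, 29)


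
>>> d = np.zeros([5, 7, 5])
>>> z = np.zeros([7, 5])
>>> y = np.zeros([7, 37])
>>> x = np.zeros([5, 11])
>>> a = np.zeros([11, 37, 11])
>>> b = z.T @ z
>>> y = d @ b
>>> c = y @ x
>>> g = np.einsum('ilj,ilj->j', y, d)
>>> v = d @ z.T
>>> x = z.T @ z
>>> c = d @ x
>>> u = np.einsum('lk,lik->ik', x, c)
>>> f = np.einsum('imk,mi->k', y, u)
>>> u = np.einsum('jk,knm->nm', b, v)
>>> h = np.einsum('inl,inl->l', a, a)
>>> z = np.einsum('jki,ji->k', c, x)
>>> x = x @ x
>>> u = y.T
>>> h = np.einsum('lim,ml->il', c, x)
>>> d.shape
(5, 7, 5)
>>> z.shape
(7,)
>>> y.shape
(5, 7, 5)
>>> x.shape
(5, 5)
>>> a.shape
(11, 37, 11)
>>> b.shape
(5, 5)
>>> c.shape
(5, 7, 5)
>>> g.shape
(5,)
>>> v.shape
(5, 7, 7)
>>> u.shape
(5, 7, 5)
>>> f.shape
(5,)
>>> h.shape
(7, 5)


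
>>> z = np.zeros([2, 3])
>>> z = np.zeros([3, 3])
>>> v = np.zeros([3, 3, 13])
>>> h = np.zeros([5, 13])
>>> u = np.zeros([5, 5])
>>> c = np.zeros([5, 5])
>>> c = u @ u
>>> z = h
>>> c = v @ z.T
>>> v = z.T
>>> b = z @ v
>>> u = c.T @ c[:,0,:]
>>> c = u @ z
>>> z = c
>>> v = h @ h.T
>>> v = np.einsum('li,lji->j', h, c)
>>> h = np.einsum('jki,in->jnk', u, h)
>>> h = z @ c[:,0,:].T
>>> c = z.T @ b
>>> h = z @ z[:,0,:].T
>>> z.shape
(5, 3, 13)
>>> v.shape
(3,)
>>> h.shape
(5, 3, 5)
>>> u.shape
(5, 3, 5)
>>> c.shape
(13, 3, 5)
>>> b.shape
(5, 5)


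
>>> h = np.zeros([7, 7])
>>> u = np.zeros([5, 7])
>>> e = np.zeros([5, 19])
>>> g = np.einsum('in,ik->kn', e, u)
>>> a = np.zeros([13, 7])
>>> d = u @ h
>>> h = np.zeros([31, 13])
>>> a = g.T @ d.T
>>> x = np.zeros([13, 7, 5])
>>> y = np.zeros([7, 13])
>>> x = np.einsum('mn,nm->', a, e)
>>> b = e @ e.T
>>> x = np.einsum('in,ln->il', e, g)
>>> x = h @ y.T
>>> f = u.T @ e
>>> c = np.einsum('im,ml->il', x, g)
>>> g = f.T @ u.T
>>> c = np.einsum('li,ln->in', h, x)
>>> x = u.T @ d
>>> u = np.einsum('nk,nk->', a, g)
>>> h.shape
(31, 13)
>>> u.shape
()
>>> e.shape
(5, 19)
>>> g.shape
(19, 5)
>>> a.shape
(19, 5)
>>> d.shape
(5, 7)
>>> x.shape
(7, 7)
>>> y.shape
(7, 13)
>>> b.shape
(5, 5)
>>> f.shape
(7, 19)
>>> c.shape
(13, 7)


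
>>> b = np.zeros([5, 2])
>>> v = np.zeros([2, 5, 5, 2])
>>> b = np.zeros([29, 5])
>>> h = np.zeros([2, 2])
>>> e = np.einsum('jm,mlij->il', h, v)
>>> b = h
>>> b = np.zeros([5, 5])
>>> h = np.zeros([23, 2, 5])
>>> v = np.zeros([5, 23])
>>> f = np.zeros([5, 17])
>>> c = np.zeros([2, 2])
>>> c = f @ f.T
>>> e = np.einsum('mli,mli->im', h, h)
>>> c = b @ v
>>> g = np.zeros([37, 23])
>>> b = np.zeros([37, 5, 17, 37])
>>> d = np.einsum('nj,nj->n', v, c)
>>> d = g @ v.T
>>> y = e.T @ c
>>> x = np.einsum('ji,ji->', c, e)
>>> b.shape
(37, 5, 17, 37)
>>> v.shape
(5, 23)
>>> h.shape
(23, 2, 5)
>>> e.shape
(5, 23)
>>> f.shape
(5, 17)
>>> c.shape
(5, 23)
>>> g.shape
(37, 23)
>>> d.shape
(37, 5)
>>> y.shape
(23, 23)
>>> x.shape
()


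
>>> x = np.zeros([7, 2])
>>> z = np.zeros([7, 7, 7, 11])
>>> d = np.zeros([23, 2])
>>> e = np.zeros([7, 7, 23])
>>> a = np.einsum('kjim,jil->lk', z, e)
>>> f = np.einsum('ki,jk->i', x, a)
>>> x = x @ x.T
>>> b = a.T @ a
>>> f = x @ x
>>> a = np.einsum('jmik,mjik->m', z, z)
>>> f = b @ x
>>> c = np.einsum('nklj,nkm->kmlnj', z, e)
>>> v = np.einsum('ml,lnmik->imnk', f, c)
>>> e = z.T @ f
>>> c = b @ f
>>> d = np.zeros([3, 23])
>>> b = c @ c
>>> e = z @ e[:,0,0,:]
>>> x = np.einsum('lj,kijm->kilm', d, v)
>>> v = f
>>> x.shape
(7, 7, 3, 11)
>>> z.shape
(7, 7, 7, 11)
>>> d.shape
(3, 23)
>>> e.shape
(7, 7, 7, 7)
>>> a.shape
(7,)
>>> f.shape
(7, 7)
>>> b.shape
(7, 7)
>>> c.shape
(7, 7)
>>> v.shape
(7, 7)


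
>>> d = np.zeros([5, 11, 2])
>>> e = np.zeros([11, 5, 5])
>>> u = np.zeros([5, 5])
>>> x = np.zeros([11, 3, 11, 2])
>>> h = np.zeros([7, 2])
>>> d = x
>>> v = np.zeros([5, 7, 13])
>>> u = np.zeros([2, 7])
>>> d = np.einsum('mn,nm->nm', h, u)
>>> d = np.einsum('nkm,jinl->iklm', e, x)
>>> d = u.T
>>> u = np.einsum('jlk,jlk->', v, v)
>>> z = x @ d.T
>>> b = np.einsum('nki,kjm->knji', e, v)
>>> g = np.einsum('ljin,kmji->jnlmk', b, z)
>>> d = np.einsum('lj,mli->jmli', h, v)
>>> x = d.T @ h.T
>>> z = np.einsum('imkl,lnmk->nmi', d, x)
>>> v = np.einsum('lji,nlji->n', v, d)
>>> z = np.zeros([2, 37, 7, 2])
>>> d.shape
(2, 5, 7, 13)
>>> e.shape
(11, 5, 5)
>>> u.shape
()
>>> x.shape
(13, 7, 5, 7)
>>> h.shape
(7, 2)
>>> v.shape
(2,)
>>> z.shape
(2, 37, 7, 2)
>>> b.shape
(5, 11, 7, 5)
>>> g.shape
(11, 5, 5, 3, 11)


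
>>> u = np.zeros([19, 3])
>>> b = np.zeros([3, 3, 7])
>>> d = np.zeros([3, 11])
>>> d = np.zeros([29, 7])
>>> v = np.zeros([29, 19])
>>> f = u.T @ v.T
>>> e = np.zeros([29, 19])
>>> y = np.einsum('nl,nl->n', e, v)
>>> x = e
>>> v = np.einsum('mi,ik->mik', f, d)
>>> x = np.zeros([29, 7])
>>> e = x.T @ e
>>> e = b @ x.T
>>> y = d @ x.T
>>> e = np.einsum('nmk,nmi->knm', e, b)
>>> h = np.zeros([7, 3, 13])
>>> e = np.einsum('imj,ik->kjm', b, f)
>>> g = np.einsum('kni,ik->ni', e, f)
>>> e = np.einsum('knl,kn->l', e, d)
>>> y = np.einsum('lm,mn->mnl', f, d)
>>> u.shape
(19, 3)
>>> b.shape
(3, 3, 7)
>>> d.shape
(29, 7)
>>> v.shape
(3, 29, 7)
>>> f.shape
(3, 29)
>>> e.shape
(3,)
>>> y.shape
(29, 7, 3)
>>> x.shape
(29, 7)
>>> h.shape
(7, 3, 13)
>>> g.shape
(7, 3)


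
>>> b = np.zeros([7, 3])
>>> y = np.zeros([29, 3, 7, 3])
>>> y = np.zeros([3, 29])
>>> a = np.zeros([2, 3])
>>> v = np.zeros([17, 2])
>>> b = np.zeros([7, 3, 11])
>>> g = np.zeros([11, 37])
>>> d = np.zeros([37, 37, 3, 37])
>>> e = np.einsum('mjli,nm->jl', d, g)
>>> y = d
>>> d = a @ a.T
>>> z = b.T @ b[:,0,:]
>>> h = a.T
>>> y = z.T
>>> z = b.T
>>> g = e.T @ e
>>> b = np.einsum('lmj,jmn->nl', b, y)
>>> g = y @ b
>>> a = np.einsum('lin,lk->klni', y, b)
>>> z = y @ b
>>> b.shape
(11, 7)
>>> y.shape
(11, 3, 11)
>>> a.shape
(7, 11, 11, 3)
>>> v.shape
(17, 2)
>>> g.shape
(11, 3, 7)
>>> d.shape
(2, 2)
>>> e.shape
(37, 3)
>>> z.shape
(11, 3, 7)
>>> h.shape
(3, 2)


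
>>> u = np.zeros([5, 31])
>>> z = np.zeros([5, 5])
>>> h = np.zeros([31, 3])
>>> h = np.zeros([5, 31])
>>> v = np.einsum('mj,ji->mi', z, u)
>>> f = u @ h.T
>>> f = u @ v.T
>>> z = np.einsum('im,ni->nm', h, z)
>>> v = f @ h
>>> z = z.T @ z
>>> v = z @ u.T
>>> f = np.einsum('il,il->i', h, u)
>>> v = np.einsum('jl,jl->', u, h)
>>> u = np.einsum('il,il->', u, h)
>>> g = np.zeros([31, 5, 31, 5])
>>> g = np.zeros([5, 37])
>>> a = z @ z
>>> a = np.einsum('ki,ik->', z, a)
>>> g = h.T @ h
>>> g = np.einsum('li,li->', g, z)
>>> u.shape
()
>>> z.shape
(31, 31)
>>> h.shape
(5, 31)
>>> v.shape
()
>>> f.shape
(5,)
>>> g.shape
()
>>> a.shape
()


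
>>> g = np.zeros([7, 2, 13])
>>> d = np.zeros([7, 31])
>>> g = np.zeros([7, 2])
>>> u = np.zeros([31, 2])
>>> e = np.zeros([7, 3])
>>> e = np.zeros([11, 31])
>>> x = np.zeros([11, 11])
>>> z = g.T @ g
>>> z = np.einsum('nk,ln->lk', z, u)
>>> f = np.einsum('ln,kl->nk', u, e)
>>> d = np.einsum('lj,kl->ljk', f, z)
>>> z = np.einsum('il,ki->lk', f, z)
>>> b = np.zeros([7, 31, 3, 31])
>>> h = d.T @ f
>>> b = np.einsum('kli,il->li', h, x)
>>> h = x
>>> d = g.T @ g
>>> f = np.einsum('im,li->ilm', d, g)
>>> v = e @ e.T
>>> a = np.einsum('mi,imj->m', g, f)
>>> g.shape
(7, 2)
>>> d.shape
(2, 2)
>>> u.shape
(31, 2)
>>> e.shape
(11, 31)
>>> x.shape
(11, 11)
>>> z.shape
(11, 31)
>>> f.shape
(2, 7, 2)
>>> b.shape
(11, 11)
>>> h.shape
(11, 11)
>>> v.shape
(11, 11)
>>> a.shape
(7,)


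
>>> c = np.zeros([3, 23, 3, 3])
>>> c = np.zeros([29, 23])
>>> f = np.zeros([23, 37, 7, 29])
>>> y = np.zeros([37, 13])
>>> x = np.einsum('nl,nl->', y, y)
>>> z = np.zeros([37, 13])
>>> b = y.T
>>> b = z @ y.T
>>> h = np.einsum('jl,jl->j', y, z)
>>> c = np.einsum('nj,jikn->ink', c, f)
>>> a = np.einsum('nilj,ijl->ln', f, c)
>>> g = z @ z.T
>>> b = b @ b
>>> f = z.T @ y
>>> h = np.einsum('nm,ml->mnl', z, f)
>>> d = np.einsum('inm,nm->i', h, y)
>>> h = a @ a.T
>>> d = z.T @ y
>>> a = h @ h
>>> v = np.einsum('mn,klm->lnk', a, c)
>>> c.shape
(37, 29, 7)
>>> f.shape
(13, 13)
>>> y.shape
(37, 13)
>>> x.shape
()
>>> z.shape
(37, 13)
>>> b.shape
(37, 37)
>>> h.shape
(7, 7)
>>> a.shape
(7, 7)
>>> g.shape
(37, 37)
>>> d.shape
(13, 13)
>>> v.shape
(29, 7, 37)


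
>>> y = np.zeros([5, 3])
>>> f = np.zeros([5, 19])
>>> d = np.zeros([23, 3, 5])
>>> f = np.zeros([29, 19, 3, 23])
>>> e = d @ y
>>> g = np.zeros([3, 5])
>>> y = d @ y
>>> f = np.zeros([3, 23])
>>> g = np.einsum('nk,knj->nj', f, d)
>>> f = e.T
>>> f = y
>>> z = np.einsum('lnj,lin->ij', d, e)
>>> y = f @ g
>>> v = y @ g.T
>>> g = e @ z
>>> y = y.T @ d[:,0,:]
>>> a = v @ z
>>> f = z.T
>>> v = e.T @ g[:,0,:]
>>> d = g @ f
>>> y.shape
(5, 3, 5)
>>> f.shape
(5, 3)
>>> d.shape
(23, 3, 3)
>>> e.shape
(23, 3, 3)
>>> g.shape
(23, 3, 5)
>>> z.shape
(3, 5)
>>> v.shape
(3, 3, 5)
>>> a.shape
(23, 3, 5)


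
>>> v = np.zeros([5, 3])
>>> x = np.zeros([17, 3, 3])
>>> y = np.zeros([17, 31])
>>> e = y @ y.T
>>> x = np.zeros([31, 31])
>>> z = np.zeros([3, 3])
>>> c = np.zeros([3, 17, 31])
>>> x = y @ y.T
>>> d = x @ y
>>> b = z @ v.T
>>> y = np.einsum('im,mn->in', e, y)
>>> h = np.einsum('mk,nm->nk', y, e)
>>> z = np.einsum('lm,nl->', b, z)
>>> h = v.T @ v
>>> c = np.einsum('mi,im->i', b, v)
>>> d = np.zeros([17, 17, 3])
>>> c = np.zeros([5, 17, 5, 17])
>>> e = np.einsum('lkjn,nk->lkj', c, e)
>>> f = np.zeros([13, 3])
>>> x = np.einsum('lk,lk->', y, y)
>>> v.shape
(5, 3)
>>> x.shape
()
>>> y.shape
(17, 31)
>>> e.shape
(5, 17, 5)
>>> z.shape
()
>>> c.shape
(5, 17, 5, 17)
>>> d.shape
(17, 17, 3)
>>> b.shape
(3, 5)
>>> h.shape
(3, 3)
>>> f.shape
(13, 3)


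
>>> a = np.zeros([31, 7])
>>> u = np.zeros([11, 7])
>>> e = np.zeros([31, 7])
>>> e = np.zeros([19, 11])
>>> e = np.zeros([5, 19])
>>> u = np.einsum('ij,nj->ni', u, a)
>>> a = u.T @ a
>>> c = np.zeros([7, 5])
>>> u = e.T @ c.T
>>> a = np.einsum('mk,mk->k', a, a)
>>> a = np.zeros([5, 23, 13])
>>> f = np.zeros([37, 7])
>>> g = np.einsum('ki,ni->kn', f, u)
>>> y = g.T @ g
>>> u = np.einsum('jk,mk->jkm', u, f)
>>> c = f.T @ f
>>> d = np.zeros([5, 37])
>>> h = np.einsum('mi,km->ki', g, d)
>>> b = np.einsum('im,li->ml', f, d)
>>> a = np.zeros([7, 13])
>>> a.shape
(7, 13)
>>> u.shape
(19, 7, 37)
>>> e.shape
(5, 19)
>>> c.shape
(7, 7)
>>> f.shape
(37, 7)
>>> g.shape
(37, 19)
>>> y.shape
(19, 19)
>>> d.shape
(5, 37)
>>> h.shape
(5, 19)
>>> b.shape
(7, 5)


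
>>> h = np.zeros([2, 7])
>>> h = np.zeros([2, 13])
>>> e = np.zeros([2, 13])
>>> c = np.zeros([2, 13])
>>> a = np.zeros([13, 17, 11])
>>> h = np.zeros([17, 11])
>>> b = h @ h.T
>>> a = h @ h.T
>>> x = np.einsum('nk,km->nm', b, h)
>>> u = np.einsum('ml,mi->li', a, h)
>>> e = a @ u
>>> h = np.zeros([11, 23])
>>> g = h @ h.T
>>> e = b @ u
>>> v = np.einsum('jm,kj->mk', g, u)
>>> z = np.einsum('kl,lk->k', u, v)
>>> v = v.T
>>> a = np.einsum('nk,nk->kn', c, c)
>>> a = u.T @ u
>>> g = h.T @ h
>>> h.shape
(11, 23)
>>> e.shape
(17, 11)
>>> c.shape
(2, 13)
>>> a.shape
(11, 11)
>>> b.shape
(17, 17)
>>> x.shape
(17, 11)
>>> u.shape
(17, 11)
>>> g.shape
(23, 23)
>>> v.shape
(17, 11)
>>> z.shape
(17,)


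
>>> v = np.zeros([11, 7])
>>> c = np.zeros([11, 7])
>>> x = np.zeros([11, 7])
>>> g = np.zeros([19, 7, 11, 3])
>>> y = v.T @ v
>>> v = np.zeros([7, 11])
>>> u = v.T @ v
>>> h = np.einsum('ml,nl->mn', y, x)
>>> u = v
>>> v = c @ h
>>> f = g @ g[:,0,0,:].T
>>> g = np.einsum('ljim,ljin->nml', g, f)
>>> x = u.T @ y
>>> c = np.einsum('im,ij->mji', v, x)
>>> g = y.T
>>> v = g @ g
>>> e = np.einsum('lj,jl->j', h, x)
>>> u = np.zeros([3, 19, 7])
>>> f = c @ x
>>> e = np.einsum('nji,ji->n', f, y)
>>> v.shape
(7, 7)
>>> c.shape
(11, 7, 11)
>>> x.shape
(11, 7)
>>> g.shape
(7, 7)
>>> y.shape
(7, 7)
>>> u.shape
(3, 19, 7)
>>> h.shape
(7, 11)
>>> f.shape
(11, 7, 7)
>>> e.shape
(11,)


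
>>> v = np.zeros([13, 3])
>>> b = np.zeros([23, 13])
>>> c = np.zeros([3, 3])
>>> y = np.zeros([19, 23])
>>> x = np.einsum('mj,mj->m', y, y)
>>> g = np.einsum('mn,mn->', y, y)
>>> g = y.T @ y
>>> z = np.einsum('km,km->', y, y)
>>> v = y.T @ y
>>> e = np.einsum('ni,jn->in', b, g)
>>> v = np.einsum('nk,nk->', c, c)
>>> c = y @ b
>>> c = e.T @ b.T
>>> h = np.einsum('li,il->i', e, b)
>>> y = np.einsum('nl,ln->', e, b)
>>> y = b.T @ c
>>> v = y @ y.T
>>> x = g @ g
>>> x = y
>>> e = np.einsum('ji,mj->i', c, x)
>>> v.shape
(13, 13)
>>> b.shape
(23, 13)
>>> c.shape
(23, 23)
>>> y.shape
(13, 23)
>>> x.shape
(13, 23)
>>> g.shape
(23, 23)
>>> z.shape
()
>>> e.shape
(23,)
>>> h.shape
(23,)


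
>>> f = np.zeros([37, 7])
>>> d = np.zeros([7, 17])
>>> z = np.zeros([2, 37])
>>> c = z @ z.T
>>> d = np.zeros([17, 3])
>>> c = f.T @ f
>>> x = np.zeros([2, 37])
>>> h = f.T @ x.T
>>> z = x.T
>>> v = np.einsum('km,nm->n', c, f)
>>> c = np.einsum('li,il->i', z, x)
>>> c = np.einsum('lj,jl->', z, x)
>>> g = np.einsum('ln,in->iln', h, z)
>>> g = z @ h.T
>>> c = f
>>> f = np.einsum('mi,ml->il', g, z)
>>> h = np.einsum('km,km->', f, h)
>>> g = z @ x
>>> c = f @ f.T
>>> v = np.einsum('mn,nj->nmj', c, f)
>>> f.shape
(7, 2)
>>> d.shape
(17, 3)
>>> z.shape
(37, 2)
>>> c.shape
(7, 7)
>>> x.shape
(2, 37)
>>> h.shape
()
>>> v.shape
(7, 7, 2)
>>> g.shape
(37, 37)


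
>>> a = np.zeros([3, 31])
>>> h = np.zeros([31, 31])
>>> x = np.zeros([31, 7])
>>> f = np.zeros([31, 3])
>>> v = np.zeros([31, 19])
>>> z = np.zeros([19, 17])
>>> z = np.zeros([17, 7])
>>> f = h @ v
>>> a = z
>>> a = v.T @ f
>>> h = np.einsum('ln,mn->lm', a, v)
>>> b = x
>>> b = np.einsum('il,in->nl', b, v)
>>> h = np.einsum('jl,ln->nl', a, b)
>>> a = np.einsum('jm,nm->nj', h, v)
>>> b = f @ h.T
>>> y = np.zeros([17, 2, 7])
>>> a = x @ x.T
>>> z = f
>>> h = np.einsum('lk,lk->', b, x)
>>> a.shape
(31, 31)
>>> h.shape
()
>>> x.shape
(31, 7)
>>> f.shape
(31, 19)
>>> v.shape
(31, 19)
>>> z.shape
(31, 19)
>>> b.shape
(31, 7)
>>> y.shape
(17, 2, 7)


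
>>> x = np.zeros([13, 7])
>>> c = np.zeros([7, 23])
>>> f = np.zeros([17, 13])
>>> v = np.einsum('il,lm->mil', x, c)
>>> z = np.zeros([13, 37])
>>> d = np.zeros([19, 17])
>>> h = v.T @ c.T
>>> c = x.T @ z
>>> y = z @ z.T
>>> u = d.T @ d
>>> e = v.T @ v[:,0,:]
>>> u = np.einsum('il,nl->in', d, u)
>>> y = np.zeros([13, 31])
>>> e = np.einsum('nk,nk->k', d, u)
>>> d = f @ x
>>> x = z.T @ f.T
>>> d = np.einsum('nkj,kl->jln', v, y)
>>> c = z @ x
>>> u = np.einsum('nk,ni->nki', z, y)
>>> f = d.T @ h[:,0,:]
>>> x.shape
(37, 17)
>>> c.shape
(13, 17)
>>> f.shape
(23, 31, 7)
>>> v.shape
(23, 13, 7)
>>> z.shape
(13, 37)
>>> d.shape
(7, 31, 23)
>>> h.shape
(7, 13, 7)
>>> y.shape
(13, 31)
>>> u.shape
(13, 37, 31)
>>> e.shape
(17,)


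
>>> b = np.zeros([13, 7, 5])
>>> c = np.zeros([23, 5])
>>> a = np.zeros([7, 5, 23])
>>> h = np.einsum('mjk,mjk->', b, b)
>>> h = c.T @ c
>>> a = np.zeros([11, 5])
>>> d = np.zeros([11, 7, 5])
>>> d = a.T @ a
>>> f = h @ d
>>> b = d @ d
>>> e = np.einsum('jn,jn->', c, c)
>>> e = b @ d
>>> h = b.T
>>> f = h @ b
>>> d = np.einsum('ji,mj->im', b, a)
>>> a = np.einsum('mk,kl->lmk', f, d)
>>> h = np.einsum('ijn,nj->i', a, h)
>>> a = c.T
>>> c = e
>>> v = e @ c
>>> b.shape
(5, 5)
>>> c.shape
(5, 5)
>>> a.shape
(5, 23)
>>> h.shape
(11,)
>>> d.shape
(5, 11)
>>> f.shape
(5, 5)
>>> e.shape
(5, 5)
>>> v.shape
(5, 5)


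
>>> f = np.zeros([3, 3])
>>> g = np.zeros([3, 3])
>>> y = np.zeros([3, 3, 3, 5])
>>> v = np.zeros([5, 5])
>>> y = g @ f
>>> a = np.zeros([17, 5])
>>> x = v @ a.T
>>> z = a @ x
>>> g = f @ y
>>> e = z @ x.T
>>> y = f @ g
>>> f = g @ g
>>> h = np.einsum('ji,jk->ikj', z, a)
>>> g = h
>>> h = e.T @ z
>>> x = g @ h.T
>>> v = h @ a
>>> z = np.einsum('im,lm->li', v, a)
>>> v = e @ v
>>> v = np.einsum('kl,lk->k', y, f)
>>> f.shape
(3, 3)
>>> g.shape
(17, 5, 17)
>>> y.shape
(3, 3)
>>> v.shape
(3,)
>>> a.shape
(17, 5)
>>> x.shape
(17, 5, 5)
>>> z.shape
(17, 5)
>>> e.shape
(17, 5)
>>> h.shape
(5, 17)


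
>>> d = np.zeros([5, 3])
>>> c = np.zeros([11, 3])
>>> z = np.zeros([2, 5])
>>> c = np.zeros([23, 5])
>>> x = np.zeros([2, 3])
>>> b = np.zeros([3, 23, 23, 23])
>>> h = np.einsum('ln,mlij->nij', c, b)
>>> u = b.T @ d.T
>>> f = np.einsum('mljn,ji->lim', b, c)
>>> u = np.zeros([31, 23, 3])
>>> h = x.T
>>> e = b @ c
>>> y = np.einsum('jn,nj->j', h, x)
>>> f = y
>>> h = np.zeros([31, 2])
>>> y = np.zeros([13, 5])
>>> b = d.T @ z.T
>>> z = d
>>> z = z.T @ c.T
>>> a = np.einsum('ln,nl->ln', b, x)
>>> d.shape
(5, 3)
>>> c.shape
(23, 5)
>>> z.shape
(3, 23)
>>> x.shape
(2, 3)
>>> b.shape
(3, 2)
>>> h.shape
(31, 2)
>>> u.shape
(31, 23, 3)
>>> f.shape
(3,)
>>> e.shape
(3, 23, 23, 5)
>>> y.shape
(13, 5)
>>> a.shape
(3, 2)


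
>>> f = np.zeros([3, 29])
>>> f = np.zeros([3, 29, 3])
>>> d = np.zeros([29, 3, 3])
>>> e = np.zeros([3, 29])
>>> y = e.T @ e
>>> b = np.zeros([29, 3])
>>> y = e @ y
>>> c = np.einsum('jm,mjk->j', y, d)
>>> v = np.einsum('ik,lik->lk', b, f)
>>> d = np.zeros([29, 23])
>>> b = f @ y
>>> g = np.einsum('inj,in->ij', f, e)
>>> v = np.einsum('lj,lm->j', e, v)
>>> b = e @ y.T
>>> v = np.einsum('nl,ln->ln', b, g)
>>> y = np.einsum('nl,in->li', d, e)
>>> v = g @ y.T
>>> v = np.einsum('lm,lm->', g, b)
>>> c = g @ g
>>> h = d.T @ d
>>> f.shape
(3, 29, 3)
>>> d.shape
(29, 23)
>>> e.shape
(3, 29)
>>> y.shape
(23, 3)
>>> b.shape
(3, 3)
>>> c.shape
(3, 3)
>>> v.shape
()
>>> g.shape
(3, 3)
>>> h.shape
(23, 23)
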